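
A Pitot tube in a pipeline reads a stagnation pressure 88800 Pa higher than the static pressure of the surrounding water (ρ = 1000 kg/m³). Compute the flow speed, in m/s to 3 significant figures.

Bernoulli between the free stream and the stagnation point: ½ρv² = P_stag − P_static.
v = √(2ΔP/ρ) = √(2·88800/1000) = 13.3 m/s.

v ≈ 13.3 m/s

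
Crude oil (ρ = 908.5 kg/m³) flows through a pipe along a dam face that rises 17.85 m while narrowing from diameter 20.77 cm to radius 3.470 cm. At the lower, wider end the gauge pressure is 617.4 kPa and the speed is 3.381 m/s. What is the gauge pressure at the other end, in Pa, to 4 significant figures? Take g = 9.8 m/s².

P₂ ≈ 47090 Pa

By continuity, v₂ = v₁·A₁/A₂ = 3.381·(338.8/37.83) = 30.28 m/s.
Applying Bernoulli between the two ends and solving for P₂: P₂ = P₁ + ½ρ(v₁² − v₂²) − ρgΔh.
P₂ = 617400 + ½·908.5·(3.381² − 30.28²) − 908.5·9.8·(+17.85) = 617400 + (-411400) − (158900) = 47090 Pa.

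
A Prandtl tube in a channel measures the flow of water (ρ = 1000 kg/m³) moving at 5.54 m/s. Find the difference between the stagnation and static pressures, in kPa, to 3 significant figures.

Bernoulli between the free stream and the stagnation point: ½ρv² = P_stag − P_static.
ΔP = ½·1000·5.54² = 15300 Pa.

ΔP ≈ 15.3 kPa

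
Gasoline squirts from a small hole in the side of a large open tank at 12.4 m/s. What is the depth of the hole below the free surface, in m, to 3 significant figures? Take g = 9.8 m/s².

Inverting v = √(2gh) gives h = v² / 2g.
h = 12.4²/(2·9.8) = 154/19.60 = 7.84 m.

h = 7.84 m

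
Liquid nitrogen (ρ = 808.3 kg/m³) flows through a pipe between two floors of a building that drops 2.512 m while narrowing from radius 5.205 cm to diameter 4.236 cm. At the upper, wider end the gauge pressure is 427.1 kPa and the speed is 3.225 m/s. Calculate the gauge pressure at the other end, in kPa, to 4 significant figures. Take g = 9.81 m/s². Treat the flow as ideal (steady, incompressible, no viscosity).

P₂ ≈ 297.9 kPa

The volume flow rate is constant, so v₂ = (A₁/A₂)v₁ = (85.11/14.09)·3.225 = 19.48 m/s.
Bernoulli: P₁ + ½ρv₁² + ρg h₁ = P₂ + ½ρv₂² + ρg h₂, so P₂ = P₁ + ½ρ(v₁² − v₂²) − ρg(h₂ − h₁).
P₂ = 427100 + ½·808.3·(3.225² − 19.48²) − 808.3·9.81·(−2.512) = 427100 + (-149100) − (-19920) = 297900 Pa.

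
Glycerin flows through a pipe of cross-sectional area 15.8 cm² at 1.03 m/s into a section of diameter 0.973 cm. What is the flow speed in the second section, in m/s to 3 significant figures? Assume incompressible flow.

v₂ = 21.9 m/s

The volume flow rate is constant, so v₂ = (A₁/A₂)v₁ = (15.8/0.744)·1.03 = 21.9 m/s.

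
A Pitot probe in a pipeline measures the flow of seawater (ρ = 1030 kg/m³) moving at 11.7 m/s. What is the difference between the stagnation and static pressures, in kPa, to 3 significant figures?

Bernoulli between the free stream and the stagnation point: ½ρv² = P_stag − P_static.
ΔP = ½·1030·11.7² = 70500 Pa.

ΔP ≈ 70.5 kPa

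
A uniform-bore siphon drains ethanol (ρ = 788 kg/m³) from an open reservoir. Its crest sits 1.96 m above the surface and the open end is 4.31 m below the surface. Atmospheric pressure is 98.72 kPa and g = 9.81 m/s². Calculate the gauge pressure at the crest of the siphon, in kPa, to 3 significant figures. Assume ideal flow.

P_gauge ≈ -48.5 kPa

Bernoulli surface→outlet gives ½v² = g·h_out, so v = √(2·9.81·4.31) = 9.20 m/s.
With constant cross-section the crest speed equals v; applying Bernoulli from the surface up to the crest, P_top = P_atm − ½ρv² − ρg·h_top.
P_top = 98720 − ½·788·9.20² − 788·9.81·1.96 = 50300 Pa. So P_gauge = P_top − P_atm = -48500 Pa.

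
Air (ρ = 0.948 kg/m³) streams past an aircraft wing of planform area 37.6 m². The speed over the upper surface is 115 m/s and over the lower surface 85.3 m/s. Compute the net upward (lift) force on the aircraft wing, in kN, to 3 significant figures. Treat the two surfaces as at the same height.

106 kN

The faster flow above has the lower pressure; Bernoulli (same height) gives ΔP = ½ρ(v_up² − v_low²).
ΔP = ½·0.948·(115² − 85.3²) = 2820 Pa.
Lift = ΔP · A = 2820 × 37.6 = 106000 N.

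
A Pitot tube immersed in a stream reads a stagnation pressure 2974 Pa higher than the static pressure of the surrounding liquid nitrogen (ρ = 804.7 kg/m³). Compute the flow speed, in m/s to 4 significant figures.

v = 2.719 m/s

At the stagnation point the flow is brought to rest, so Bernoulli gives P_stag − P_static = ½ρv².
v = √(2ΔP/ρ) = √(2·2974/804.7) = 2.719 m/s.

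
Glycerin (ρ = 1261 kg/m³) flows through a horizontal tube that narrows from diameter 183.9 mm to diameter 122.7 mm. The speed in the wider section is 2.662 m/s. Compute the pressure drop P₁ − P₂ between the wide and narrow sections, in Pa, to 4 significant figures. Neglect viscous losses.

Mass conservation (A₁v₁ = A₂v₂) gives v₂ = 2.662 × 265.6/118.2 = 5.980 m/s.
Along the horizontal streamline, P + ½ρv² is constant.
P₁ − P₂ = ½·1261·(5.980² − 2.662²) = ½·1261·28.67 = 18080 Pa.

ΔP ≈ 18080 Pa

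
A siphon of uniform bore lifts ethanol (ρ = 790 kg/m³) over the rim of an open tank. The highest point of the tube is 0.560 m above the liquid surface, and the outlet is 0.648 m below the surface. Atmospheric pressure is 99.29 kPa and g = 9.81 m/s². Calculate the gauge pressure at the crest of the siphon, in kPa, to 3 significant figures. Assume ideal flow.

P_gauge = -9.36 kPa

From the surface to the outlet (both open to atmosphere, surface at rest): v = √(2g·h_out) = √(2·9.81·0.648) = 3.57 m/s.
Continuity keeps v the same throughout the tube; from surface to crest, P_atm + 0 = P_top + ½ρv² + ρg·h_top.
P_top = 99290 − ½·790·3.57² − 790·9.81·0.560 = 89900 Pa. So P_gauge = P_top − P_atm = -9360 Pa.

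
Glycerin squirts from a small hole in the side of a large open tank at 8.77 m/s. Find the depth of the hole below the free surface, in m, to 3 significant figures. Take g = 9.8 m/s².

3.92 m

For a small hole in a large open tank, ½v² = gh, giving h = v²/(2g).
h = 8.77²/(2·9.8) = 76.9/19.60 = 3.92 m.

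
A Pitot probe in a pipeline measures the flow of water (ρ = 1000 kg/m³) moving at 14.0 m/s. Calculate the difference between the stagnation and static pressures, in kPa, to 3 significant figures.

Bernoulli between the free stream and the stagnation point: ½ρv² = P_stag − P_static.
ΔP = ½·1000·14.0² = 98000 Pa.

ΔP ≈ 98.0 kPa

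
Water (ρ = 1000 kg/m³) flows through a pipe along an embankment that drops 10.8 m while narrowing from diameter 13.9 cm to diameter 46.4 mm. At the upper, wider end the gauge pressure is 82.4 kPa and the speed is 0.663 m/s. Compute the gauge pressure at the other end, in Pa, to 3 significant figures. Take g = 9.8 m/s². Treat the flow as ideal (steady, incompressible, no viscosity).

P₂ ≈ 171000 Pa

Continuity gives A₁v₁ = A₂v₂, so v₂ = (152 cm²)/(16.9 cm²) × 0.663 m/s = 5.95 m/s.
Bernoulli: P₁ + ½ρv₁² + ρg h₁ = P₂ + ½ρv₂² + ρg h₂, so P₂ = P₁ + ½ρ(v₁² − v₂²) − ρg(h₂ − h₁).
P₂ = 82400 + ½·1000·(0.663² − 5.95²) − 1000·9.8·(−10.8) = 82400 + (-17500) − (-106000) = 171000 Pa.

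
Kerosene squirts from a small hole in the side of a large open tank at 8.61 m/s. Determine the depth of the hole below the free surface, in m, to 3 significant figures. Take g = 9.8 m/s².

Torricelli: v = √(2gh), so h = v²/(2g).
h = 8.61²/(2·9.8) = 74.1/19.60 = 3.78 m.

3.78 m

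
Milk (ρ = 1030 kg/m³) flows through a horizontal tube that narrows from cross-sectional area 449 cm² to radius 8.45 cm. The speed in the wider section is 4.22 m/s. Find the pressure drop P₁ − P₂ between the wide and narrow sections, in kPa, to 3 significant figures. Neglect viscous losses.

Continuity gives A₁v₁ = A₂v₂, so v₂ = (449 cm²)/(224 cm²) × 4.22 m/s = 8.45 m/s.
With no height change, Bernoulli's equation is P₁ + ½ρv₁² = P₂ + ½ρv₂².
P₁ − P₂ = ½·1030·(8.45² − 4.22²) = ½·1030·53.5 = 27600 Pa.

27.6 kPa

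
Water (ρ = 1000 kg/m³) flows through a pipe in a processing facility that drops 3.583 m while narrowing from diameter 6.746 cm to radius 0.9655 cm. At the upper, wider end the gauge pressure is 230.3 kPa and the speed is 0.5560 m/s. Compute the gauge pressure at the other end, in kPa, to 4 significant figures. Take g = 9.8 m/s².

P₂ ≈ 242.5 kPa

The volume flow rate is constant, so v₂ = (A₁/A₂)v₁ = (35.74/2.929)·0.5560 = 6.786 m/s.
Energy conservation along the streamline gives P₂ = P₁ − ½ρ(v₂² − v₁²) − ρg(h₂ − h₁).
P₂ = 230300 + ½·1000·(0.5560² − 6.786²) − 1000·9.8·(−3.583) = 230300 + (-22870) − (-35110) = 242500 Pa.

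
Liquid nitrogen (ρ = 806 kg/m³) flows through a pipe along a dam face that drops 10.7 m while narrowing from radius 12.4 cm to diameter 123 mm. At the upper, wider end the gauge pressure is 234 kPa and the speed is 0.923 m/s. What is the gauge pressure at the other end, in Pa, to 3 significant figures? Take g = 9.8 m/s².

Mass conservation (A₁v₁ = A₂v₂) gives v₂ = 0.923 × 483/119 = 3.75 m/s.
Energy conservation along the streamline gives P₂ = P₁ − ½ρ(v₂² − v₁²) − ρg(h₂ − h₁).
P₂ = 234000 + ½·806·(0.923² − 3.75²) − 806·9.8·(−10.7) = 234000 + (-5330) − (-84500) = 313000 Pa.

P₂ ≈ 313000 Pa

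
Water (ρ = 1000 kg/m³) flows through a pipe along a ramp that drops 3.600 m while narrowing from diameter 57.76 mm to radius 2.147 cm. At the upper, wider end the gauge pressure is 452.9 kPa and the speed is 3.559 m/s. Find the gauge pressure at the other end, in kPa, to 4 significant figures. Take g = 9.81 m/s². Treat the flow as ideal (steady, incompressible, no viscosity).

P₂ ≈ 473.8 kPa

By continuity, v₂ = v₁·A₁/A₂ = 3.559·(26.20/14.48) = 6.440 m/s.
Applying Bernoulli between the two ends and solving for P₂: P₂ = P₁ + ½ρ(v₁² − v₂²) − ρgΔh.
P₂ = 452900 + ½·1000·(3.559² − 6.440²) − 1000·9.81·(−3.600) = 452900 + (-14400) − (-35320) = 473800 Pa.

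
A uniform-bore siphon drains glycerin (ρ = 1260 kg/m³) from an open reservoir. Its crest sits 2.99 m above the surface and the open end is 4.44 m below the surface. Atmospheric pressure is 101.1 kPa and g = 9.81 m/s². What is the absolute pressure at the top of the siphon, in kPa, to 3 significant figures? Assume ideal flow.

From the surface to the outlet (both open to atmosphere, surface at rest): v = √(2g·h_out) = √(2·9.81·4.44) = 9.33 m/s.
The bore is uniform, so the speed at the crest is the same v. Bernoulli surface→crest: P_atm = P_top + ½ρv² + ρg·h_top.
P_top = 101100 − ½·1260·9.33² − 1260·9.81·2.99 = 9260 Pa.

P_top = 9.26 kPa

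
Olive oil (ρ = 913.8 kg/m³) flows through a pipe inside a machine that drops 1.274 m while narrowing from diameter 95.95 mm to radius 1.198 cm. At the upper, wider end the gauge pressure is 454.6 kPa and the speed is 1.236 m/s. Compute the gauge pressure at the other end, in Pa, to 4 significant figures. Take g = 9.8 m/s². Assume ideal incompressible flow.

P₂ ≈ 287200 Pa

Mass conservation (A₁v₁ = A₂v₂) gives v₂ = 1.236 × 72.31/4.509 = 19.82 m/s.
Bernoulli: P₁ + ½ρv₁² + ρg h₁ = P₂ + ½ρv₂² + ρg h₂, so P₂ = P₁ + ½ρ(v₁² − v₂²) − ρg(h₂ − h₁).
P₂ = 454600 + ½·913.8·(1.236² − 19.82²) − 913.8·9.8·(−1.274) = 454600 + (-178800) − (-11410) = 287200 Pa.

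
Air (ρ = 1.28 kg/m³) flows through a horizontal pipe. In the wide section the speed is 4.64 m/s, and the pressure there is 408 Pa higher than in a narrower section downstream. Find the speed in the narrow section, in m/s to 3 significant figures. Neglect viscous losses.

Along the level pipe P + ½ρv² is conserved, hence v₂² = v₁² + 2(P₁ − P₂)/ρ.
v₂ = √(4.64² + 2·408/1.28) = √(21.5 + 638) = 25.7 m/s.

v₂ ≈ 25.7 m/s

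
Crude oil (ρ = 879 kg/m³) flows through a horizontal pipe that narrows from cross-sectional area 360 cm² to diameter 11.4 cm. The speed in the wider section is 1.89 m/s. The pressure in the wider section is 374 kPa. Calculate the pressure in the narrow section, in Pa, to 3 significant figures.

By continuity, v₂ = v₁·A₁/A₂ = 1.89·(360/102) = 6.67 m/s.
With no height change, Bernoulli's equation is P₁ + ½ρv₁² = P₂ + ½ρv₂².
P₂ = P₁ − ½ρ(v₂² − v₁²) = 374000 − ½·879·(6.67² − 1.89²) = 374000 − 18000 = 356000 Pa.

356000 Pa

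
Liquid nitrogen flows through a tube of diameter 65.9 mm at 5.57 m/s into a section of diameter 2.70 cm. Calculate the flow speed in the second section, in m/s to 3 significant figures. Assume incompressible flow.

Continuity gives A₁v₁ = A₂v₂, so v₂ = (34.1 cm²)/(5.73 cm²) × 5.57 m/s = 33.2 m/s.

33.2 m/s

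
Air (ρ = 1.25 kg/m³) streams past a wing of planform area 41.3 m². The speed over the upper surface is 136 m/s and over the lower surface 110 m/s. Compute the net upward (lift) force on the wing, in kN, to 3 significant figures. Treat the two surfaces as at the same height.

F = 165 kN

With equal heights on the two surfaces, Bernoulli gives P_lower − P_upper = ½ρ(v_upper² − v_lower²).
ΔP = ½·1.25·(136² − 110²) = 4000 Pa.
Lift = ΔP · A = 4000 × 41.3 = 165000 N.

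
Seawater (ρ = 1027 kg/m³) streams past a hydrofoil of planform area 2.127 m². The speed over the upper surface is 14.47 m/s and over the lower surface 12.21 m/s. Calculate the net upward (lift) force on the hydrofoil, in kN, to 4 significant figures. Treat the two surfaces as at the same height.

From P + ½ρv² = const at equal height, P_low − P_up = ½ρ(v_up² − v_low²).
ΔP = ½·1027·(14.47² − 12.21²) = 30960 Pa.
Lift = ΔP · A = 30960 × 2.127 = 65860 N.

F ≈ 65.86 kN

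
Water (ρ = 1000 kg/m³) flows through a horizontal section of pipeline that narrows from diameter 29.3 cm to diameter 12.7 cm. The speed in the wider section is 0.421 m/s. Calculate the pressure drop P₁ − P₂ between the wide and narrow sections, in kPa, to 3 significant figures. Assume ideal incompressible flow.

ΔP ≈ 2.42 kPa

Mass conservation (A₁v₁ = A₂v₂) gives v₂ = 0.421 × 674/127 = 2.24 m/s.
Along the horizontal streamline, P + ½ρv² is constant.
P₁ − P₂ = ½·1000·(2.24² − 0.421²) = ½·1000·4.84 = 2420 Pa.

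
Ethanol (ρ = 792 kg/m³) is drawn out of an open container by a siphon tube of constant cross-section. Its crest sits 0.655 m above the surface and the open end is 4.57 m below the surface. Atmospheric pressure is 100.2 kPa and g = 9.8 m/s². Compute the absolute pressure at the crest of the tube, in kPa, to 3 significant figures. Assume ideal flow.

The outlet speed comes from Torricelli: v = √(2g·4.57) = 9.46 m/s.
With constant cross-section the crest speed equals v; applying Bernoulli from the surface up to the crest, P_top = P_atm − ½ρv² − ρg·h_top.
P_top = 100200 − ½·792·9.46² − 792·9.8·0.655 = 59600 Pa.

59.6 kPa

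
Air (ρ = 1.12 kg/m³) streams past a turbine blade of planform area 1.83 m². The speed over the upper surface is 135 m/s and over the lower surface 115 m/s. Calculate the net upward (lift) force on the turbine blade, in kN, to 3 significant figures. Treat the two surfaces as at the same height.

F ≈ 5.12 kN

The faster flow above has the lower pressure; Bernoulli (same height) gives ΔP = ½ρ(v_up² − v_low²).
ΔP = ½·1.12·(135² − 115²) = 2800 Pa.
Lift = ΔP · A = 2800 × 1.83 = 5120 N.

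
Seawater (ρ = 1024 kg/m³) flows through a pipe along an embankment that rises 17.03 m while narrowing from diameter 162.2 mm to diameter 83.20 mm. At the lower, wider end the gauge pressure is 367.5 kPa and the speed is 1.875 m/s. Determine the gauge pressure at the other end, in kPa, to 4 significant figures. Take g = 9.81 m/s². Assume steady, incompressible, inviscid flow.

The volume flow rate is constant, so v₂ = (A₁/A₂)v₁ = (206.6/54.37)·1.875 = 7.126 m/s.
Bernoulli: P₁ + ½ρv₁² + ρg h₁ = P₂ + ½ρv₂² + ρg h₂, so P₂ = P₁ + ½ρ(v₁² − v₂²) − ρg(h₂ − h₁).
P₂ = 367500 + ½·1024·(1.875² − 7.126²) − 1024·9.81·(+17.03) = 367500 + (-24200) − (171100) = 172200 Pa.

P₂ ≈ 172.2 kPa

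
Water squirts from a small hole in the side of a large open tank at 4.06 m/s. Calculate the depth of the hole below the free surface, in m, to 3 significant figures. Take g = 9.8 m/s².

h ≈ 0.841 m

Torricelli: v = √(2gh), so h = v²/(2g).
h = 4.06²/(2·9.8) = 16.5/19.60 = 0.841 m.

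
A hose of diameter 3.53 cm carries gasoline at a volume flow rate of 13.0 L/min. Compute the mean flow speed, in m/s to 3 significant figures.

Q = 13.0 L/min = 0.000217 m³/s.
v = Q/A = 0.000217 / 0.000979 = 0.221 m/s.

v ≈ 0.221 m/s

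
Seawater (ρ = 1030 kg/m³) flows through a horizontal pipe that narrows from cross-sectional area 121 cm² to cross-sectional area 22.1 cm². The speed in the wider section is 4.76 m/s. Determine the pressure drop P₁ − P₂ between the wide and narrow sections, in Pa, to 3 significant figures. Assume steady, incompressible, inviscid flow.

338000 Pa

By continuity, v₂ = v₁·A₁/A₂ = 4.76·(121/22.1) = 26.1 m/s.
Along the horizontal streamline, P + ½ρv² is constant.
P₁ − P₂ = ½·1030·(26.1² − 4.76²) = ½·1030·657 = 338000 Pa.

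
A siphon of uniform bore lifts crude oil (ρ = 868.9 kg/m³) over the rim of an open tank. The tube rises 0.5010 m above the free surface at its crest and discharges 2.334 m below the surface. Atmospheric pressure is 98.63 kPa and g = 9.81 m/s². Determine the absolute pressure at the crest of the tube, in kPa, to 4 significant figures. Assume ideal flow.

74.46 kPa

Bernoulli surface→outlet gives ½v² = g·h_out, so v = √(2·9.81·2.334) = 6.767 m/s.
Continuity keeps v the same throughout the tube; from surface to crest, P_atm + 0 = P_top + ½ρv² + ρg·h_top.
P_top = 98630 − ½·868.9·6.767² − 868.9·9.81·0.5010 = 74460 Pa.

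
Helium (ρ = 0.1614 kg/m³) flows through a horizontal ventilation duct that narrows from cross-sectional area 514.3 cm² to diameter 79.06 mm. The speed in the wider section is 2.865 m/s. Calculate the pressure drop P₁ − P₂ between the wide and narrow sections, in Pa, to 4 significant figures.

72.04 Pa

Mass conservation (A₁v₁ = A₂v₂) gives v₂ = 2.865 × 514.3/49.09 = 30.01 m/s.
The pipe is horizontal, so Bernoulli reduces to P₁ + ½ρv₁² = P₂ + ½ρv₂².
P₁ − P₂ = ½·0.1614·(30.01² − 2.865²) = ½·0.1614·892.7 = 72.04 Pa.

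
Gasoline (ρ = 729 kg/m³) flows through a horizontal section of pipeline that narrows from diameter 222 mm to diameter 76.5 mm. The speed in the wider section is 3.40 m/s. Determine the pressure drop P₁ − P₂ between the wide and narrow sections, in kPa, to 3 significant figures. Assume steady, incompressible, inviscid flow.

ΔP = 295 kPa

Mass conservation (A₁v₁ = A₂v₂) gives v₂ = 3.40 × 387/46.0 = 28.6 m/s.
The pipe is horizontal, so Bernoulli reduces to P₁ + ½ρv₁² = P₂ + ½ρv₂².
P₁ − P₂ = ½·729·(28.6² − 3.40²) = ½·729·808 = 295000 Pa.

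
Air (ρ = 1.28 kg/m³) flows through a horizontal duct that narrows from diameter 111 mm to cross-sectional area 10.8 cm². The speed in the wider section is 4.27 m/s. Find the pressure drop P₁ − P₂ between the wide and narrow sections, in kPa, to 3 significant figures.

Mass conservation (A₁v₁ = A₂v₂) gives v₂ = 4.27 × 96.8/10.8 = 38.3 m/s.
Bernoulli (h₁ = h₂): P₁ − P₂ = ½ρ(v₂² − v₁²).
P₁ − P₂ = ½·1.28·(38.3² − 4.27²) = ½·1.28·1450 = 925 Pa.

ΔP = 0.925 kPa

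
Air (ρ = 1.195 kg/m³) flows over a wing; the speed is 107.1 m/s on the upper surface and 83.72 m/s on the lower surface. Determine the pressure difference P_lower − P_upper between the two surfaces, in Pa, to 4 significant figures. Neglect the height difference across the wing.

The pressure is lower where the speed is higher: ΔP = ½ρ(v_up² − v_low²).
ΔP = ½·1.195·(107.1² − 83.72²) = 2666 Pa.

ΔP ≈ 2666 Pa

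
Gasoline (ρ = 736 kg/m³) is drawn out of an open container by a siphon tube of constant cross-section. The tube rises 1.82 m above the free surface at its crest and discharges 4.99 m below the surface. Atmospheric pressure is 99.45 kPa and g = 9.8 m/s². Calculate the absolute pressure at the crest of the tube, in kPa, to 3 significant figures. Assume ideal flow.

P_top ≈ 50.3 kPa

From the surface to the outlet (both open to atmosphere, surface at rest): v = √(2g·h_out) = √(2·9.8·4.99) = 9.89 m/s.
The bore is uniform, so the speed at the crest is the same v. Bernoulli surface→crest: P_atm = P_top + ½ρv² + ρg·h_top.
P_top = 99450 − ½·736·9.89² − 736·9.8·1.82 = 50300 Pa.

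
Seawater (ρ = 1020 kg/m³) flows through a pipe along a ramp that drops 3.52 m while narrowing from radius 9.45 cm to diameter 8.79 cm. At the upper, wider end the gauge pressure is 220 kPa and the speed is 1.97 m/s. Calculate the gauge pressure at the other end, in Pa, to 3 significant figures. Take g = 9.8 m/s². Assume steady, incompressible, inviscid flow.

215000 Pa

The volume flow rate is constant, so v₂ = (A₁/A₂)v₁ = (281/60.7)·1.97 = 9.11 m/s.
Energy conservation along the streamline gives P₂ = P₁ − ½ρ(v₂² − v₁²) − ρg(h₂ − h₁).
P₂ = 220000 + ½·1020·(1.97² − 9.11²) − 1020·9.8·(−3.52) = 220000 + (-40300) − (-35200) = 215000 Pa.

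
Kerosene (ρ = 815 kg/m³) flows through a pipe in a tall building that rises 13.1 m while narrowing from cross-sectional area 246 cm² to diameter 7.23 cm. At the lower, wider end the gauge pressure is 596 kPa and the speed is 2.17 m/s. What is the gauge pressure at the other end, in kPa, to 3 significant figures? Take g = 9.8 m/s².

424 kPa

Continuity gives A₁v₁ = A₂v₂, so v₂ = (246 cm²)/(41.1 cm²) × 2.17 m/s = 13.0 m/s.
Bernoulli: P₁ + ½ρv₁² + ρg h₁ = P₂ + ½ρv₂² + ρg h₂, so P₂ = P₁ + ½ρ(v₁² − v₂²) − ρg(h₂ − h₁).
P₂ = 596000 + ½·815·(2.17² − 13.0²) − 815·9.8·(+13.1) = 596000 + (-67000) − (105000) = 424000 Pa.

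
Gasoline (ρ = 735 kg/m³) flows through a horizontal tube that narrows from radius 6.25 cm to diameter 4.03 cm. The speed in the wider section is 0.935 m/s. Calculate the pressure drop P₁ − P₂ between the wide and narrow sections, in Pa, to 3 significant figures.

29400 Pa

The volume flow rate is constant, so v₂ = (A₁/A₂)v₁ = (123/12.8)·0.935 = 9.00 m/s.
Bernoulli (h₁ = h₂): P₁ − P₂ = ½ρ(v₂² − v₁²).
P₁ − P₂ = ½·735·(9.00² − 0.935²) = ½·735·80.0 = 29400 Pa.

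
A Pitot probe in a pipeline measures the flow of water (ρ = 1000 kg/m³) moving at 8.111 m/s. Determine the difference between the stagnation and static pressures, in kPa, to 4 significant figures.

Bernoulli between the free stream and the stagnation point: ½ρv² = P_stag − P_static.
ΔP = ½·1000·8.111² = 32890 Pa.

ΔP = 32.89 kPa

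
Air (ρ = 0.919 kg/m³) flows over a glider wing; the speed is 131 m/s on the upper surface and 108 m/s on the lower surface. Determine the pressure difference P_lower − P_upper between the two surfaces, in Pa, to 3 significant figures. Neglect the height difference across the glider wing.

Bernoulli (same height): P_lower − P_upper = ½ρ(v_upper² − v_lower²).
ΔP = ½·0.919·(131² − 108²) = 2530 Pa.

2530 Pa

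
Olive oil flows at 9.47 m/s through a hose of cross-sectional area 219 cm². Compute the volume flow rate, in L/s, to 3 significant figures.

Q ≈ 207 L/s

Q = A·v = 0.0219 m² × 9.47 m/s = 0.207 m³/s.
Converting: 0.207 m³/s × 1000 = 207 L/s.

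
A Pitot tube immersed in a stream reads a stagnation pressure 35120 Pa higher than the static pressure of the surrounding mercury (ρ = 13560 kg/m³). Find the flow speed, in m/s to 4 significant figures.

At the stagnation point the flow is brought to rest, so Bernoulli gives P_stag − P_static = ½ρv².
v = √(2ΔP/ρ) = √(2·35120/13560) = 2.276 m/s.

v ≈ 2.276 m/s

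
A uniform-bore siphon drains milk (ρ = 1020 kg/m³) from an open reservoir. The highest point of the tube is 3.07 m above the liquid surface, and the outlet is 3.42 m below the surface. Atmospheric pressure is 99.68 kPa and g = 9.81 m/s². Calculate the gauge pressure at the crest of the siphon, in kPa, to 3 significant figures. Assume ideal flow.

P_gauge ≈ -64.9 kPa

From the surface to the outlet (both open to atmosphere, surface at rest): v = √(2g·h_out) = √(2·9.81·3.42) = 8.19 m/s.
Continuity keeps v the same throughout the tube; from surface to crest, P_atm + 0 = P_top + ½ρv² + ρg·h_top.
P_top = 99680 − ½·1020·8.19² − 1020·9.81·3.07 = 34700 Pa. So P_gauge = P_top − P_atm = -64900 Pa.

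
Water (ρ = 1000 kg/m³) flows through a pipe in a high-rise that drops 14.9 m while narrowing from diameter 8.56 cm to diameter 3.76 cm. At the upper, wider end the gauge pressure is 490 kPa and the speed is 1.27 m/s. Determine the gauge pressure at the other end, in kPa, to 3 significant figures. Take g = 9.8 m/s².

P₂ ≈ 615 kPa

Continuity gives A₁v₁ = A₂v₂, so v₂ = (57.5 cm²)/(11.1 cm²) × 1.27 m/s = 6.58 m/s.
Applying Bernoulli between the two ends and solving for P₂: P₂ = P₁ + ½ρ(v₁² − v₂²) − ρgΔh.
P₂ = 490000 + ½·1000·(1.27² − 6.58²) − 1000·9.8·(−14.9) = 490000 + (-20900) − (-146000) = 615000 Pa.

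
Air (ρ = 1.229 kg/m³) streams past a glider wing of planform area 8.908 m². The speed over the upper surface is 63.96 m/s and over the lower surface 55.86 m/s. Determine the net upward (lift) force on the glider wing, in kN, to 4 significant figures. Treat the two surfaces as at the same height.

The faster flow above has the lower pressure; Bernoulli (same height) gives ΔP = ½ρ(v_up² − v_low²).
ΔP = ½·1.229·(63.96² − 55.86²) = 596.4 Pa.
Lift = ΔP · A = 596.4 × 8.908 = 5313 N.

5.313 kN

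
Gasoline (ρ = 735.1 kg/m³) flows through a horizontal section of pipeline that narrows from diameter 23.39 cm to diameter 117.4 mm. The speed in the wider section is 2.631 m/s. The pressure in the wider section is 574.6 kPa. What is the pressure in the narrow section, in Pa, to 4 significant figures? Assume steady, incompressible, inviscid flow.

P₂ = 537100 Pa

Mass conservation (A₁v₁ = A₂v₂) gives v₂ = 2.631 × 429.7/108.2 = 10.44 m/s.
Along the horizontal streamline, P + ½ρv² is constant.
P₂ = P₁ − ½ρ(v₂² − v₁²) = 574600 − ½·735.1·(10.44² − 2.631²) = 574600 − 37540 = 537100 Pa.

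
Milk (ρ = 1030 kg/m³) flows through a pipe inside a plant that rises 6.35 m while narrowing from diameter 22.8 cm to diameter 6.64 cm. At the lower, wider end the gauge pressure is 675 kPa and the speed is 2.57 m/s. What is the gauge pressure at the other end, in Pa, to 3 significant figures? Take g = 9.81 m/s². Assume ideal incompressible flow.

P₂ ≈ 141000 Pa

The volume flow rate is constant, so v₂ = (A₁/A₂)v₁ = (408/34.6)·2.57 = 30.3 m/s.
Applying Bernoulli between the two ends and solving for P₂: P₂ = P₁ + ½ρ(v₁² − v₂²) − ρgΔh.
P₂ = 675000 + ½·1030·(2.57² − 30.3²) − 1030·9.81·(+6.35) = 675000 + (-469000) − (64200) = 141000 Pa.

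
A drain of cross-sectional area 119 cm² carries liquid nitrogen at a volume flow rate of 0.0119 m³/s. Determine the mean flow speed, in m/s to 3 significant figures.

Q = 0.0119 m³/s = 0.0119 m³/s.
v = Q/A = 0.0119 / 0.0119 = 1.00 m/s.

1.00 m/s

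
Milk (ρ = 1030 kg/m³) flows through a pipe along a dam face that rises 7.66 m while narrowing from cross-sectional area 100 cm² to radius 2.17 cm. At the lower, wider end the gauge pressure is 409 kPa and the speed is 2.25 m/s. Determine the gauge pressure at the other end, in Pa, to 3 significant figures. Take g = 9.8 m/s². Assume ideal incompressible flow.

P₂ ≈ 215000 Pa

Mass conservation (A₁v₁ = A₂v₂) gives v₂ = 2.25 × 100/14.8 = 15.2 m/s.
Applying Bernoulli between the two ends and solving for P₂: P₂ = P₁ + ½ρ(v₁² − v₂²) − ρgΔh.
P₂ = 409000 + ½·1030·(2.25² − 15.2²) − 1030·9.8·(+7.66) = 409000 + (-117000) − (77300) = 215000 Pa.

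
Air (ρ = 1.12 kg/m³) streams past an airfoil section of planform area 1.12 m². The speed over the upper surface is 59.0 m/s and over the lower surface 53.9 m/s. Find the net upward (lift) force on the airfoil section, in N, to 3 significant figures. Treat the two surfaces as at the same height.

F ≈ 361 N

The faster flow above has the lower pressure; Bernoulli (same height) gives ΔP = ½ρ(v_up² − v_low²).
ΔP = ½·1.12·(59.0² − 53.9²) = 322 Pa.
Lift = ΔP · A = 322 × 1.12 = 361 N.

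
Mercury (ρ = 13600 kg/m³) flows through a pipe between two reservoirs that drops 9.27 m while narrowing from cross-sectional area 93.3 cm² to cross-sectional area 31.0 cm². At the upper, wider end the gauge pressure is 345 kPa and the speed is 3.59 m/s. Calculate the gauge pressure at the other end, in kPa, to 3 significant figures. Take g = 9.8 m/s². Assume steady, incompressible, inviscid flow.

P₂ ≈ 874 kPa

Continuity gives A₁v₁ = A₂v₂, so v₂ = (93.3 cm²)/(31.0 cm²) × 3.59 m/s = 10.8 m/s.
Applying Bernoulli between the two ends and solving for P₂: P₂ = P₁ + ½ρ(v₁² − v₂²) − ρgΔh.
P₂ = 345000 + ½·13600·(3.59² − 10.8²) − 13600·9.8·(−9.27) = 345000 + (-706000) − (-1240000) = 874000 Pa.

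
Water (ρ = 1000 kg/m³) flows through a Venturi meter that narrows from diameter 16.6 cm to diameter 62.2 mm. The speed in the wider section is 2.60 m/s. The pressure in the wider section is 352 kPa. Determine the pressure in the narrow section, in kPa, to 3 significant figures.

Continuity gives A₁v₁ = A₂v₂, so v₂ = (216 cm²)/(30.4 cm²) × 2.60 m/s = 18.5 m/s.
Bernoulli (h₁ = h₂): P₁ − P₂ = ½ρ(v₂² − v₁²).
P₂ = P₁ − ½ρ(v₂² − v₁²) = 352000 − ½·1000·(18.5² − 2.60²) = 352000 − 168000 = 184000 Pa.

184 kPa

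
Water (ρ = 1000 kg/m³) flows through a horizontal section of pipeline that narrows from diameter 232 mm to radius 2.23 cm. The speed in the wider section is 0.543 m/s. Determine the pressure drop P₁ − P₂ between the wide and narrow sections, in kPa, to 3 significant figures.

ΔP ≈ 108 kPa

Mass conservation (A₁v₁ = A₂v₂) gives v₂ = 0.543 × 423/15.6 = 14.7 m/s.
Along the horizontal streamline, P + ½ρv² is constant.
P₁ − P₂ = ½·1000·(14.7² − 0.543²) = ½·1000·216 = 108000 Pa.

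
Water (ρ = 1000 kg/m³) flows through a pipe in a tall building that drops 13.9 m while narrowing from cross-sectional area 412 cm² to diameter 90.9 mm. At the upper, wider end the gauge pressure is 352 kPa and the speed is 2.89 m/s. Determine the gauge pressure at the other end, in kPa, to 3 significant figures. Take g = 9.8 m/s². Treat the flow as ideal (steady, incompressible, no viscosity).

Continuity gives A₁v₁ = A₂v₂, so v₂ = (412 cm²)/(64.9 cm²) × 2.89 m/s = 18.3 m/s.
Bernoulli: P₁ + ½ρv₁² + ρg h₁ = P₂ + ½ρv₂² + ρg h₂, so P₂ = P₁ + ½ρ(v₁² − v₂²) − ρg(h₂ − h₁).
P₂ = 352000 + ½·1000·(2.89² − 18.3²) − 1000·9.8·(−13.9) = 352000 + (-164000) − (-136000) = 324000 Pa.

P₂ = 324 kPa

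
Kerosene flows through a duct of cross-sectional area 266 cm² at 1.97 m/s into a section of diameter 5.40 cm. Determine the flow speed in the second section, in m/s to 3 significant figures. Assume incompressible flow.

Mass conservation (A₁v₁ = A₂v₂) gives v₂ = 1.97 × 266/22.9 = 22.9 m/s.

v₂ ≈ 22.9 m/s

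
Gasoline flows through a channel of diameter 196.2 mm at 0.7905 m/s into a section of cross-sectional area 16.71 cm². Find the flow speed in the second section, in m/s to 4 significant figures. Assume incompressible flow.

Mass conservation (A₁v₁ = A₂v₂) gives v₂ = 0.7905 × 302.3/16.71 = 14.30 m/s.

v₂ ≈ 14.30 m/s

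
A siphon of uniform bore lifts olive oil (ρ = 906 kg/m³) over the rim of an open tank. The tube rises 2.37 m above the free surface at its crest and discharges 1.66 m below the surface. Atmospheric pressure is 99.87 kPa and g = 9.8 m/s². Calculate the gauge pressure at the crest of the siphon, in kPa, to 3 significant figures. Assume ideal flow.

-35.8 kPa

The outlet speed comes from Torricelli: v = √(2g·1.66) = 5.70 m/s.
Continuity keeps v the same throughout the tube; from surface to crest, P_atm + 0 = P_top + ½ρv² + ρg·h_top.
P_top = 99870 − ½·906·5.70² − 906·9.8·2.37 = 64100 Pa. So P_gauge = P_top − P_atm = -35800 Pa.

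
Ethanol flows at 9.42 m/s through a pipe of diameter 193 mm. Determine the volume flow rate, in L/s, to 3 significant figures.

Q ≈ 276 L/s

Q = A·v = 0.0293 m² × 9.42 m/s = 0.276 m³/s.
Converting: 0.276 m³/s × 1000 = 276 L/s.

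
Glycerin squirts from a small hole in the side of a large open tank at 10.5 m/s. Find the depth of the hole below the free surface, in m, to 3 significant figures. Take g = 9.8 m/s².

For a small hole in a large open tank, ½v² = gh, giving h = v²/(2g).
h = 10.5²/(2·9.8) = 110/19.60 = 5.62 m.

h ≈ 5.62 m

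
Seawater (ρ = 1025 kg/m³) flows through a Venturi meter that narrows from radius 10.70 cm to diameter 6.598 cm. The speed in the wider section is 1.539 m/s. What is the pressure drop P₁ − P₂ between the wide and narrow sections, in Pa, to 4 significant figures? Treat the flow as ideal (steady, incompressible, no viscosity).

ΔP ≈ 133100 Pa

Mass conservation (A₁v₁ = A₂v₂) gives v₂ = 1.539 × 359.7/34.19 = 16.19 m/s.
The pipe is horizontal, so Bernoulli reduces to P₁ + ½ρv₁² = P₂ + ½ρv₂².
P₁ − P₂ = ½·1025·(16.19² − 1.539²) = ½·1025·259.7 = 133100 Pa.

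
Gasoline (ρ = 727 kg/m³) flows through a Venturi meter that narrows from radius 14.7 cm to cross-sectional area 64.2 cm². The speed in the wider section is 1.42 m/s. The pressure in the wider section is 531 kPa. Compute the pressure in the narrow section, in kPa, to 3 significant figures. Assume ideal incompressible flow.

Continuity gives A₁v₁ = A₂v₂, so v₂ = (679 cm²)/(64.2 cm²) × 1.42 m/s = 15.0 m/s.
Along the horizontal streamline, P + ½ρv² is constant.
P₂ = P₁ − ½ρ(v₂² − v₁²) = 531000 − ½·727·(15.0² − 1.42²) = 531000 − 81200 = 450000 Pa.

P₂ ≈ 450 kPa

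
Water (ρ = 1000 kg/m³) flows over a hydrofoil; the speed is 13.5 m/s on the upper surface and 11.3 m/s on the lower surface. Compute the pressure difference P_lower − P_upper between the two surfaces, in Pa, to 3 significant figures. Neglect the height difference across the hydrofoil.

Bernoulli (same height): P_lower − P_upper = ½ρ(v_upper² − v_lower²).
ΔP = ½·1000·(13.5² − 11.3²) = 27300 Pa.

ΔP ≈ 27300 Pa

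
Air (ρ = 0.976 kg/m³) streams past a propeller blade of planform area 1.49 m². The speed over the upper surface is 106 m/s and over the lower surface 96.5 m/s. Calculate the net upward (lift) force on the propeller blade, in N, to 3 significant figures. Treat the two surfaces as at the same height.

F = 1400 N

The faster flow above has the lower pressure; Bernoulli (same height) gives ΔP = ½ρ(v_up² − v_low²).
ΔP = ½·0.976·(106² − 96.5²) = 939 Pa.
Lift = ΔP · A = 939 × 1.49 = 1400 N.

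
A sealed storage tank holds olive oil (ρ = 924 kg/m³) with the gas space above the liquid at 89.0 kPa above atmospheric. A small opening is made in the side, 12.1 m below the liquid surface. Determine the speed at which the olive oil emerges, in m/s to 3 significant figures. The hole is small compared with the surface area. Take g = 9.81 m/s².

v ≈ 20.7 m/s

Take point 1 at the surface (v₁ ≈ 0) and point 2 at the hole (at atmospheric pressure). Bernoulli: P₁ + ρg h = P_atm + ½ρv₂².
With P₁ − P_atm = 89000 Pa, v₂ = √(2gh + 2ΔP/ρ) = √(2·9.81·12.1 + 2·89000/924) = 20.7 m/s.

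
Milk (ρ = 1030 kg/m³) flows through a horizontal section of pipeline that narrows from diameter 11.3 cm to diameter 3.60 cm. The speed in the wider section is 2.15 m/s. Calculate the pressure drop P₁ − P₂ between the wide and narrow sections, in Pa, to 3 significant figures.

ΔP ≈ 229000 Pa

Mass conservation (A₁v₁ = A₂v₂) gives v₂ = 2.15 × 100/10.2 = 21.2 m/s.
With no height change, Bernoulli's equation is P₁ + ½ρv₁² = P₂ + ½ρv₂².
P₁ − P₂ = ½·1030·(21.2² − 2.15²) = ½·1030·444 = 229000 Pa.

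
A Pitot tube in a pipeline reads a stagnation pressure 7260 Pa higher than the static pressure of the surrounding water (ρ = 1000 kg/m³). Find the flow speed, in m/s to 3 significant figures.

3.81 m/s

The dynamic pressure equals the rise in static pressure at the stagnation point: ΔP = ½ρv².
v = √(2ΔP/ρ) = √(2·7260/1000) = 3.81 m/s.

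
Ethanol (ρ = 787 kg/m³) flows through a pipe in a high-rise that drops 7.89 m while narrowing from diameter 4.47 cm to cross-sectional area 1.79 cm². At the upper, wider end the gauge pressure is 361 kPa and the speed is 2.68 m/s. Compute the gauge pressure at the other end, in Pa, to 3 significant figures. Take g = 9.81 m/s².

208000 Pa

The volume flow rate is constant, so v₂ = (A₁/A₂)v₁ = (15.7/1.79)·2.68 = 23.5 m/s.
Applying Bernoulli between the two ends and solving for P₂: P₂ = P₁ + ½ρ(v₁² − v₂²) − ρgΔh.
P₂ = 361000 + ½·787·(2.68² − 23.5²) − 787·9.81·(−7.89) = 361000 + (-214000) − (-60900) = 208000 Pa.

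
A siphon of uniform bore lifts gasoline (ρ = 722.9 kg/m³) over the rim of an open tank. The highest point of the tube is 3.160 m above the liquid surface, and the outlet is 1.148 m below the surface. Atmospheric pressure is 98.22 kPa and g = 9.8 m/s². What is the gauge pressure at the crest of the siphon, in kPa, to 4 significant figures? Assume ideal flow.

P_gauge ≈ -30.52 kPa

The outlet speed comes from Torricelli: v = √(2g·1.148) = 4.744 m/s.
The bore is uniform, so the speed at the crest is the same v. Bernoulli surface→crest: P_atm = P_top + ½ρv² + ρg·h_top.
P_top = 98220 − ½·722.9·4.744² − 722.9·9.8·3.160 = 67700 Pa. So P_gauge = P_top − P_atm = -30520 Pa.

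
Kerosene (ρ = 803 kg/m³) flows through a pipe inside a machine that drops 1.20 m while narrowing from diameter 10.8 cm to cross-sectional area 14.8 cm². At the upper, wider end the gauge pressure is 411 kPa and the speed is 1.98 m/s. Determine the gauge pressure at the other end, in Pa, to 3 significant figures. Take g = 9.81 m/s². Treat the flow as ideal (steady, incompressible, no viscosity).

By continuity, v₂ = v₁·A₁/A₂ = 1.98·(91.6/14.8) = 12.3 m/s.
Bernoulli: P₁ + ½ρv₁² + ρg h₁ = P₂ + ½ρv₂² + ρg h₂, so P₂ = P₁ + ½ρ(v₁² − v₂²) − ρg(h₂ − h₁).
P₂ = 411000 + ½·803·(1.98² − 12.3²) − 803·9.81·(−1.20) = 411000 + (-58700) − (-9450) = 362000 Pa.

P₂ = 362000 Pa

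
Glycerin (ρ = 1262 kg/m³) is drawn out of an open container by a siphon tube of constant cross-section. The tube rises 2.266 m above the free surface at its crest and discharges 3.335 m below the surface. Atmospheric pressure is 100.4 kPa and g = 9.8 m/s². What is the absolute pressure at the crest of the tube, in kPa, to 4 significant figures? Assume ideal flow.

31.13 kPa

From the surface to the outlet (both open to atmosphere, surface at rest): v = √(2g·h_out) = √(2·9.8·3.335) = 8.085 m/s.
Continuity keeps v the same throughout the tube; from surface to crest, P_atm + 0 = P_top + ½ρv² + ρg·h_top.
P_top = 100400 − ½·1262·8.085² − 1262·9.8·2.266 = 31130 Pa.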